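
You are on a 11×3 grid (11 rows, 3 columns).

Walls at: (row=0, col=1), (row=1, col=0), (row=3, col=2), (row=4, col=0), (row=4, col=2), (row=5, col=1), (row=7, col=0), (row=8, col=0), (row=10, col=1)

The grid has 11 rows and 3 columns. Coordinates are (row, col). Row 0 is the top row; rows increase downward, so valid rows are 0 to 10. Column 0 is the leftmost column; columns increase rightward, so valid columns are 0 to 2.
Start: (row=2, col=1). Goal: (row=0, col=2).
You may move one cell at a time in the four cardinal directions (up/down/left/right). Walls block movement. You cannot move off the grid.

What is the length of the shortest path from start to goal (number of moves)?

BFS from (row=2, col=1) until reaching (row=0, col=2):
  Distance 0: (row=2, col=1)
  Distance 1: (row=1, col=1), (row=2, col=0), (row=2, col=2), (row=3, col=1)
  Distance 2: (row=1, col=2), (row=3, col=0), (row=4, col=1)
  Distance 3: (row=0, col=2)  <- goal reached here
One shortest path (3 moves): (row=2, col=1) -> (row=2, col=2) -> (row=1, col=2) -> (row=0, col=2)

Answer: Shortest path length: 3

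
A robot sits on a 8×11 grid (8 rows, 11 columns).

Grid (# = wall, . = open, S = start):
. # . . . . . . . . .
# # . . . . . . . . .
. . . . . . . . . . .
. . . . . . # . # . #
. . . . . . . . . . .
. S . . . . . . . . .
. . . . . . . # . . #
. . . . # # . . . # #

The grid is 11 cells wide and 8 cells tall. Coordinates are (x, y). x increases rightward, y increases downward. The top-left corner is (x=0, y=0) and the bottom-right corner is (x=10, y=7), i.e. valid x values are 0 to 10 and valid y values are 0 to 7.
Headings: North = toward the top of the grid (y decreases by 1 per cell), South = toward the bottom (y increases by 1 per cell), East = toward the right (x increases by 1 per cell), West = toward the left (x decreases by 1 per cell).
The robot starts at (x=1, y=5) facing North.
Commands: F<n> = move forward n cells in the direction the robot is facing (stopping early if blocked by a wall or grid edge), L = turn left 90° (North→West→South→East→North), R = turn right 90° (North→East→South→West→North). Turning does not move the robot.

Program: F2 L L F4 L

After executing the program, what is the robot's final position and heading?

Start: (x=1, y=5), facing North
  F2: move forward 2, now at (x=1, y=3)
  L: turn left, now facing West
  L: turn left, now facing South
  F4: move forward 4, now at (x=1, y=7)
  L: turn left, now facing East
Final: (x=1, y=7), facing East

Answer: Final position: (x=1, y=7), facing East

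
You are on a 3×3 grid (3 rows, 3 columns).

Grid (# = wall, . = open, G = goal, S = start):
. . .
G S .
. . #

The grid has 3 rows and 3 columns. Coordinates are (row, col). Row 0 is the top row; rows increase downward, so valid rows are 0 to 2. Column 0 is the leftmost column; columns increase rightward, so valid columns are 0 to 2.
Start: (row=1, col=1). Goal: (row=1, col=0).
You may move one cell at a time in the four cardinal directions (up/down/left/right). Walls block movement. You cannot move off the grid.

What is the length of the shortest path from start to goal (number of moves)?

Answer: Shortest path length: 1

Derivation:
BFS from (row=1, col=1) until reaching (row=1, col=0):
  Distance 0: (row=1, col=1)
  Distance 1: (row=0, col=1), (row=1, col=0), (row=1, col=2), (row=2, col=1)  <- goal reached here
One shortest path (1 moves): (row=1, col=1) -> (row=1, col=0)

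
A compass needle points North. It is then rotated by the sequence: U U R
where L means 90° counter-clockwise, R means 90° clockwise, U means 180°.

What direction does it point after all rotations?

Answer: Final heading: East

Derivation:
Start: North
  U (U-turn (180°)) -> South
  U (U-turn (180°)) -> North
  R (right (90° clockwise)) -> East
Final: East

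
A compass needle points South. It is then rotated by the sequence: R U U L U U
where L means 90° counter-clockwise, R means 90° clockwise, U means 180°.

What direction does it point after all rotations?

Start: South
  R (right (90° clockwise)) -> West
  U (U-turn (180°)) -> East
  U (U-turn (180°)) -> West
  L (left (90° counter-clockwise)) -> South
  U (U-turn (180°)) -> North
  U (U-turn (180°)) -> South
Final: South

Answer: Final heading: South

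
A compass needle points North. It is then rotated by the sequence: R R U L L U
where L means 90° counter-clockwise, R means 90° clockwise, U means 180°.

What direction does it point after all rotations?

Answer: Final heading: North

Derivation:
Start: North
  R (right (90° clockwise)) -> East
  R (right (90° clockwise)) -> South
  U (U-turn (180°)) -> North
  L (left (90° counter-clockwise)) -> West
  L (left (90° counter-clockwise)) -> South
  U (U-turn (180°)) -> North
Final: North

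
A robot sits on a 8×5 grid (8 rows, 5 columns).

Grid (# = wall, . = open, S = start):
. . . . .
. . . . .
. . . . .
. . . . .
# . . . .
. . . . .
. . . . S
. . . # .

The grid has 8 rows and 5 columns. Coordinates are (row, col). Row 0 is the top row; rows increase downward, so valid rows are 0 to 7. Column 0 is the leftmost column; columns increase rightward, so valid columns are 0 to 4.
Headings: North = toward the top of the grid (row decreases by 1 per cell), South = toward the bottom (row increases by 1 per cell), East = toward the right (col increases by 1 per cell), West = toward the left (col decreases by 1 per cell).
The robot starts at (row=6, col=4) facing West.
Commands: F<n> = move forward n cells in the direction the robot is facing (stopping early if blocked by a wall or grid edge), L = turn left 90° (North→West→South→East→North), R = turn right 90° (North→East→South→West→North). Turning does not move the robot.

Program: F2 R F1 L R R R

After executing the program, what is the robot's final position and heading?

Answer: Final position: (row=5, col=2), facing South

Derivation:
Start: (row=6, col=4), facing West
  F2: move forward 2, now at (row=6, col=2)
  R: turn right, now facing North
  F1: move forward 1, now at (row=5, col=2)
  L: turn left, now facing West
  R: turn right, now facing North
  R: turn right, now facing East
  R: turn right, now facing South
Final: (row=5, col=2), facing South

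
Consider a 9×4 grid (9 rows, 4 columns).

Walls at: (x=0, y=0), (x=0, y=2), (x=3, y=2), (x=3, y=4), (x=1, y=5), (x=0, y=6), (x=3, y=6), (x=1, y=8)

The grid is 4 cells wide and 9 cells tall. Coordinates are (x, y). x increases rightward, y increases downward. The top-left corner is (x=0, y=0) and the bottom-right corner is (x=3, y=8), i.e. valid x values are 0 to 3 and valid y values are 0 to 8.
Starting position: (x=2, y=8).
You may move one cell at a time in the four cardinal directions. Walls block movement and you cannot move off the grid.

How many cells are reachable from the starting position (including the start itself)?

BFS flood-fill from (x=2, y=8):
  Distance 0: (x=2, y=8)
  Distance 1: (x=2, y=7), (x=3, y=8)
  Distance 2: (x=2, y=6), (x=1, y=7), (x=3, y=7)
  Distance 3: (x=2, y=5), (x=1, y=6), (x=0, y=7)
  Distance 4: (x=2, y=4), (x=3, y=5), (x=0, y=8)
  Distance 5: (x=2, y=3), (x=1, y=4)
  Distance 6: (x=2, y=2), (x=1, y=3), (x=3, y=3), (x=0, y=4)
  Distance 7: (x=2, y=1), (x=1, y=2), (x=0, y=3), (x=0, y=5)
  Distance 8: (x=2, y=0), (x=1, y=1), (x=3, y=1)
  Distance 9: (x=1, y=0), (x=3, y=0), (x=0, y=1)
Total reachable: 28 (grid has 28 open cells total)

Answer: Reachable cells: 28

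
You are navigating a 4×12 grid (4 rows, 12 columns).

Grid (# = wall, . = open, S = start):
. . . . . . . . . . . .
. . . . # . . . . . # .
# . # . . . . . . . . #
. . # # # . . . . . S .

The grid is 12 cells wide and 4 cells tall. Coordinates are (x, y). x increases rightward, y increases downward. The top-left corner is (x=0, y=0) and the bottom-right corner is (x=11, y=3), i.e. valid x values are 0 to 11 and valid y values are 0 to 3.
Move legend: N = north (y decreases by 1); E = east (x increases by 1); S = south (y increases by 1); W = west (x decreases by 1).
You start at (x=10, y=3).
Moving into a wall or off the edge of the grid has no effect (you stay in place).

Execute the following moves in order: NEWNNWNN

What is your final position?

Start: (x=10, y=3)
  N (north): (x=10, y=3) -> (x=10, y=2)
  E (east): blocked, stay at (x=10, y=2)
  W (west): (x=10, y=2) -> (x=9, y=2)
  N (north): (x=9, y=2) -> (x=9, y=1)
  N (north): (x=9, y=1) -> (x=9, y=0)
  W (west): (x=9, y=0) -> (x=8, y=0)
  N (north): blocked, stay at (x=8, y=0)
  N (north): blocked, stay at (x=8, y=0)
Final: (x=8, y=0)

Answer: Final position: (x=8, y=0)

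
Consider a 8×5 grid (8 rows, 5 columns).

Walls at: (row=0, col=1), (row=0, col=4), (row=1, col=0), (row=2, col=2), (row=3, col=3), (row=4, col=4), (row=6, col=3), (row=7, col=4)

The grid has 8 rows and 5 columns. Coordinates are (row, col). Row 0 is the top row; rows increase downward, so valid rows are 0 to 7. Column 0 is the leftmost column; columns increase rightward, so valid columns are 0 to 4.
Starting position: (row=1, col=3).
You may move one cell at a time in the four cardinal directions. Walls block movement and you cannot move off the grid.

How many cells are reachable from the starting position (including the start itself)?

Answer: Reachable cells: 31

Derivation:
BFS flood-fill from (row=1, col=3):
  Distance 0: (row=1, col=3)
  Distance 1: (row=0, col=3), (row=1, col=2), (row=1, col=4), (row=2, col=3)
  Distance 2: (row=0, col=2), (row=1, col=1), (row=2, col=4)
  Distance 3: (row=2, col=1), (row=3, col=4)
  Distance 4: (row=2, col=0), (row=3, col=1)
  Distance 5: (row=3, col=0), (row=3, col=2), (row=4, col=1)
  Distance 6: (row=4, col=0), (row=4, col=2), (row=5, col=1)
  Distance 7: (row=4, col=3), (row=5, col=0), (row=5, col=2), (row=6, col=1)
  Distance 8: (row=5, col=3), (row=6, col=0), (row=6, col=2), (row=7, col=1)
  Distance 9: (row=5, col=4), (row=7, col=0), (row=7, col=2)
  Distance 10: (row=6, col=4), (row=7, col=3)
Total reachable: 31 (grid has 32 open cells total)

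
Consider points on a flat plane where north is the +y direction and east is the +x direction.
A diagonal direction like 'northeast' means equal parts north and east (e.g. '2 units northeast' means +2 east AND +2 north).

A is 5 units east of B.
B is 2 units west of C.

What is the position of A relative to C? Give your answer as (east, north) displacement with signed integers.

Answer: A is at (east=3, north=0) relative to C.

Derivation:
Place C at the origin (east=0, north=0).
  B is 2 units west of C: delta (east=-2, north=+0); B at (east=-2, north=0).
  A is 5 units east of B: delta (east=+5, north=+0); A at (east=3, north=0).
Therefore A relative to C: (east=3, north=0).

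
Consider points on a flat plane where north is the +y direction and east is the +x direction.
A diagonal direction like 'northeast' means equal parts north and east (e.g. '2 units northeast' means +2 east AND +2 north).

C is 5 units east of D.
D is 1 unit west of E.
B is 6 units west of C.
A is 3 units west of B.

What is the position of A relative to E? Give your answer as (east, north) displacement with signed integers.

Answer: A is at (east=-5, north=0) relative to E.

Derivation:
Place E at the origin (east=0, north=0).
  D is 1 unit west of E: delta (east=-1, north=+0); D at (east=-1, north=0).
  C is 5 units east of D: delta (east=+5, north=+0); C at (east=4, north=0).
  B is 6 units west of C: delta (east=-6, north=+0); B at (east=-2, north=0).
  A is 3 units west of B: delta (east=-3, north=+0); A at (east=-5, north=0).
Therefore A relative to E: (east=-5, north=0).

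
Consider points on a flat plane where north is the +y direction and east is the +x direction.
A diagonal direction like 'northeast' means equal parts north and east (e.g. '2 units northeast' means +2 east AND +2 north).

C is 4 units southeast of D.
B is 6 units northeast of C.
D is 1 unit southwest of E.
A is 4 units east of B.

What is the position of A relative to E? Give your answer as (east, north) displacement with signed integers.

Answer: A is at (east=13, north=1) relative to E.

Derivation:
Place E at the origin (east=0, north=0).
  D is 1 unit southwest of E: delta (east=-1, north=-1); D at (east=-1, north=-1).
  C is 4 units southeast of D: delta (east=+4, north=-4); C at (east=3, north=-5).
  B is 6 units northeast of C: delta (east=+6, north=+6); B at (east=9, north=1).
  A is 4 units east of B: delta (east=+4, north=+0); A at (east=13, north=1).
Therefore A relative to E: (east=13, north=1).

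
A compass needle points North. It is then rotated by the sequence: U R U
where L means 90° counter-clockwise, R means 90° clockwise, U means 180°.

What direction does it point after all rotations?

Start: North
  U (U-turn (180°)) -> South
  R (right (90° clockwise)) -> West
  U (U-turn (180°)) -> East
Final: East

Answer: Final heading: East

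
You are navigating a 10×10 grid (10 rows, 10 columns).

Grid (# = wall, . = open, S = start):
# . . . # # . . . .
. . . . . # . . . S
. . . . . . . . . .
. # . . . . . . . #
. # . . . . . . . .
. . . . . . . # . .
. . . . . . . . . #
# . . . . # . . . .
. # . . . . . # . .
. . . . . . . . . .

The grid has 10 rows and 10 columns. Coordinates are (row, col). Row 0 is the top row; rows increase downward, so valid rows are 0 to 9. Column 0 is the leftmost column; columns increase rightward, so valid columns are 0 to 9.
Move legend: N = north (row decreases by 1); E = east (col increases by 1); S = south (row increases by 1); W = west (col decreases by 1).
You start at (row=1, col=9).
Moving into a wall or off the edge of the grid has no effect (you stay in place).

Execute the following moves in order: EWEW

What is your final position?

Answer: Final position: (row=1, col=8)

Derivation:
Start: (row=1, col=9)
  E (east): blocked, stay at (row=1, col=9)
  W (west): (row=1, col=9) -> (row=1, col=8)
  E (east): (row=1, col=8) -> (row=1, col=9)
  W (west): (row=1, col=9) -> (row=1, col=8)
Final: (row=1, col=8)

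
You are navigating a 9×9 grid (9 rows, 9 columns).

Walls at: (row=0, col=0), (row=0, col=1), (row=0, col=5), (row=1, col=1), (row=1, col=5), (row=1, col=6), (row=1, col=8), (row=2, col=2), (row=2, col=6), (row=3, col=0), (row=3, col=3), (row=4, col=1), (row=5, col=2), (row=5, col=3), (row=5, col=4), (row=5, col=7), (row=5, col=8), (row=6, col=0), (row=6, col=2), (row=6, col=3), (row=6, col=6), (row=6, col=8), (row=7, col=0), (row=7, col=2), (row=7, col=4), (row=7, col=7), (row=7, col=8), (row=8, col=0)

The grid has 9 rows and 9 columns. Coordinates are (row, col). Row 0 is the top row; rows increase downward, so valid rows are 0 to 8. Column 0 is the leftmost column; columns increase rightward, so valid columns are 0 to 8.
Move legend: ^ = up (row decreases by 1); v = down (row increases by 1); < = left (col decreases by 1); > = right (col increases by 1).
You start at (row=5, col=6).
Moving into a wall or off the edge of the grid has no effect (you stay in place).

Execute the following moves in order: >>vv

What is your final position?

Start: (row=5, col=6)
  > (right): blocked, stay at (row=5, col=6)
  > (right): blocked, stay at (row=5, col=6)
  v (down): blocked, stay at (row=5, col=6)
  v (down): blocked, stay at (row=5, col=6)
Final: (row=5, col=6)

Answer: Final position: (row=5, col=6)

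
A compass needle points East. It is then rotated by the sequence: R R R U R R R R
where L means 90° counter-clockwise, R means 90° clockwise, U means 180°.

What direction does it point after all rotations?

Answer: Final heading: South

Derivation:
Start: East
  R (right (90° clockwise)) -> South
  R (right (90° clockwise)) -> West
  R (right (90° clockwise)) -> North
  U (U-turn (180°)) -> South
  R (right (90° clockwise)) -> West
  R (right (90° clockwise)) -> North
  R (right (90° clockwise)) -> East
  R (right (90° clockwise)) -> South
Final: South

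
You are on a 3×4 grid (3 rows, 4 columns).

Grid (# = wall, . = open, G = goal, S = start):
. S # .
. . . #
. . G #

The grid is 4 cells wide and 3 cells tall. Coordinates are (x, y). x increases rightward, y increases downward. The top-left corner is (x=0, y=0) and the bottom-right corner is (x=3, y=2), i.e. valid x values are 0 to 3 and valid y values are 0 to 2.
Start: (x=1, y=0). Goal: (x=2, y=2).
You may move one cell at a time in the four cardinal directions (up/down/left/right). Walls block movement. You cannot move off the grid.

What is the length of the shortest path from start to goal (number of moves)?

Answer: Shortest path length: 3

Derivation:
BFS from (x=1, y=0) until reaching (x=2, y=2):
  Distance 0: (x=1, y=0)
  Distance 1: (x=0, y=0), (x=1, y=1)
  Distance 2: (x=0, y=1), (x=2, y=1), (x=1, y=2)
  Distance 3: (x=0, y=2), (x=2, y=2)  <- goal reached here
One shortest path (3 moves): (x=1, y=0) -> (x=1, y=1) -> (x=2, y=1) -> (x=2, y=2)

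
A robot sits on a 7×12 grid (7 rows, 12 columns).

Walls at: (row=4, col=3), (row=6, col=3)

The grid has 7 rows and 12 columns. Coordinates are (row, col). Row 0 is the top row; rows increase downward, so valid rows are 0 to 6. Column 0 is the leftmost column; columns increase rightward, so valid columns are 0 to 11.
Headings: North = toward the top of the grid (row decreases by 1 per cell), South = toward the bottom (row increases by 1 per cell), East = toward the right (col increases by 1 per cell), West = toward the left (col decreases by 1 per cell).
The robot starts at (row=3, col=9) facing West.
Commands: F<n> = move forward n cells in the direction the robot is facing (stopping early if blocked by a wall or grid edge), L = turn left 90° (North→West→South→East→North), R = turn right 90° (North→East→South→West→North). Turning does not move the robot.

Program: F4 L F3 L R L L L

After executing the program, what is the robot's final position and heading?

Start: (row=3, col=9), facing West
  F4: move forward 4, now at (row=3, col=5)
  L: turn left, now facing South
  F3: move forward 3, now at (row=6, col=5)
  L: turn left, now facing East
  R: turn right, now facing South
  L: turn left, now facing East
  L: turn left, now facing North
  L: turn left, now facing West
Final: (row=6, col=5), facing West

Answer: Final position: (row=6, col=5), facing West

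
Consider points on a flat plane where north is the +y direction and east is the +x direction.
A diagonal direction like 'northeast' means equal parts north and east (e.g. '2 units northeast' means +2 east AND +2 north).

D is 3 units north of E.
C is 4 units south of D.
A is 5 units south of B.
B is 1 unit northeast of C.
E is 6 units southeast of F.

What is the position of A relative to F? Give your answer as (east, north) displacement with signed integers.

Answer: A is at (east=7, north=-11) relative to F.

Derivation:
Place F at the origin (east=0, north=0).
  E is 6 units southeast of F: delta (east=+6, north=-6); E at (east=6, north=-6).
  D is 3 units north of E: delta (east=+0, north=+3); D at (east=6, north=-3).
  C is 4 units south of D: delta (east=+0, north=-4); C at (east=6, north=-7).
  B is 1 unit northeast of C: delta (east=+1, north=+1); B at (east=7, north=-6).
  A is 5 units south of B: delta (east=+0, north=-5); A at (east=7, north=-11).
Therefore A relative to F: (east=7, north=-11).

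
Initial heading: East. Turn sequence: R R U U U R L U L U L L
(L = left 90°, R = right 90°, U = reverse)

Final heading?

Answer: Final heading: South

Derivation:
Start: East
  R (right (90° clockwise)) -> South
  R (right (90° clockwise)) -> West
  U (U-turn (180°)) -> East
  U (U-turn (180°)) -> West
  U (U-turn (180°)) -> East
  R (right (90° clockwise)) -> South
  L (left (90° counter-clockwise)) -> East
  U (U-turn (180°)) -> West
  L (left (90° counter-clockwise)) -> South
  U (U-turn (180°)) -> North
  L (left (90° counter-clockwise)) -> West
  L (left (90° counter-clockwise)) -> South
Final: South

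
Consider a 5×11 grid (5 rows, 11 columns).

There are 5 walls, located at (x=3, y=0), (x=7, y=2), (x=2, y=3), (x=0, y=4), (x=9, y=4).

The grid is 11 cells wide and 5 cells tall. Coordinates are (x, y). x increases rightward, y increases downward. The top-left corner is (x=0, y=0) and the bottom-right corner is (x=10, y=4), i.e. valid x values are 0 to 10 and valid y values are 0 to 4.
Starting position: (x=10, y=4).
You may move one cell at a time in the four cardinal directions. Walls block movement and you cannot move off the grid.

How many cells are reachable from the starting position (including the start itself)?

Answer: Reachable cells: 50

Derivation:
BFS flood-fill from (x=10, y=4):
  Distance 0: (x=10, y=4)
  Distance 1: (x=10, y=3)
  Distance 2: (x=10, y=2), (x=9, y=3)
  Distance 3: (x=10, y=1), (x=9, y=2), (x=8, y=3)
  Distance 4: (x=10, y=0), (x=9, y=1), (x=8, y=2), (x=7, y=3), (x=8, y=4)
  Distance 5: (x=9, y=0), (x=8, y=1), (x=6, y=3), (x=7, y=4)
  Distance 6: (x=8, y=0), (x=7, y=1), (x=6, y=2), (x=5, y=3), (x=6, y=4)
  Distance 7: (x=7, y=0), (x=6, y=1), (x=5, y=2), (x=4, y=3), (x=5, y=4)
  Distance 8: (x=6, y=0), (x=5, y=1), (x=4, y=2), (x=3, y=3), (x=4, y=4)
  Distance 9: (x=5, y=0), (x=4, y=1), (x=3, y=2), (x=3, y=4)
  Distance 10: (x=4, y=0), (x=3, y=1), (x=2, y=2), (x=2, y=4)
  Distance 11: (x=2, y=1), (x=1, y=2), (x=1, y=4)
  Distance 12: (x=2, y=0), (x=1, y=1), (x=0, y=2), (x=1, y=3)
  Distance 13: (x=1, y=0), (x=0, y=1), (x=0, y=3)
  Distance 14: (x=0, y=0)
Total reachable: 50 (grid has 50 open cells total)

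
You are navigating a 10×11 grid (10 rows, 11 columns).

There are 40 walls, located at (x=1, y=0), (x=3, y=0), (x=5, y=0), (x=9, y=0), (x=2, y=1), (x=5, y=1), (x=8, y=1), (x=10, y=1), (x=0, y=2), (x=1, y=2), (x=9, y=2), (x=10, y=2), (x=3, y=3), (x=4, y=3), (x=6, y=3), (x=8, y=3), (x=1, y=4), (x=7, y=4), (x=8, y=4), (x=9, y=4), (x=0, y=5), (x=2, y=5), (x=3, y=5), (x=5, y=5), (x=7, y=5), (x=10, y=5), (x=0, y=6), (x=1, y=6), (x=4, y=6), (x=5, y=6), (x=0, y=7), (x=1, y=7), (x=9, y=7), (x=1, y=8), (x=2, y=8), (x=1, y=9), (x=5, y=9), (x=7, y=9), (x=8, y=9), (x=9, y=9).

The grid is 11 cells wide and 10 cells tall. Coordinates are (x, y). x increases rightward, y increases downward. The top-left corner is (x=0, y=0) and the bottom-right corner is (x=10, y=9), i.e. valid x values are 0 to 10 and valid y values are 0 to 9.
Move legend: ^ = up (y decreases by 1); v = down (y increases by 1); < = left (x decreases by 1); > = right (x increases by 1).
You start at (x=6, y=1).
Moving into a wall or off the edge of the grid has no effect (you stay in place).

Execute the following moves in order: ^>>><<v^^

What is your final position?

Answer: Final position: (x=6, y=0)

Derivation:
Start: (x=6, y=1)
  ^ (up): (x=6, y=1) -> (x=6, y=0)
  > (right): (x=6, y=0) -> (x=7, y=0)
  > (right): (x=7, y=0) -> (x=8, y=0)
  > (right): blocked, stay at (x=8, y=0)
  < (left): (x=8, y=0) -> (x=7, y=0)
  < (left): (x=7, y=0) -> (x=6, y=0)
  v (down): (x=6, y=0) -> (x=6, y=1)
  ^ (up): (x=6, y=1) -> (x=6, y=0)
  ^ (up): blocked, stay at (x=6, y=0)
Final: (x=6, y=0)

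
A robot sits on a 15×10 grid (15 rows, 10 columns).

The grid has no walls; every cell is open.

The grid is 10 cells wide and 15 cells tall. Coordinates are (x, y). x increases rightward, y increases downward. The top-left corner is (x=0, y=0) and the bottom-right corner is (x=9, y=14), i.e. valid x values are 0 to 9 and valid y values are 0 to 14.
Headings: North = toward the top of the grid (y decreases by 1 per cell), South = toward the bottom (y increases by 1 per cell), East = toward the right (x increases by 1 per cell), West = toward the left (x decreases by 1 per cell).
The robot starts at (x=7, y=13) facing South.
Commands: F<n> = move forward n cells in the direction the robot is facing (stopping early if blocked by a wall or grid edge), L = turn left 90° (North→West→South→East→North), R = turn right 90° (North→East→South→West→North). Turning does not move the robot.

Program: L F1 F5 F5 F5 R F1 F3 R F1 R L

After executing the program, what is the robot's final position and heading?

Answer: Final position: (x=8, y=14), facing West

Derivation:
Start: (x=7, y=13), facing South
  L: turn left, now facing East
  F1: move forward 1, now at (x=8, y=13)
  F5: move forward 1/5 (blocked), now at (x=9, y=13)
  F5: move forward 0/5 (blocked), now at (x=9, y=13)
  F5: move forward 0/5 (blocked), now at (x=9, y=13)
  R: turn right, now facing South
  F1: move forward 1, now at (x=9, y=14)
  F3: move forward 0/3 (blocked), now at (x=9, y=14)
  R: turn right, now facing West
  F1: move forward 1, now at (x=8, y=14)
  R: turn right, now facing North
  L: turn left, now facing West
Final: (x=8, y=14), facing West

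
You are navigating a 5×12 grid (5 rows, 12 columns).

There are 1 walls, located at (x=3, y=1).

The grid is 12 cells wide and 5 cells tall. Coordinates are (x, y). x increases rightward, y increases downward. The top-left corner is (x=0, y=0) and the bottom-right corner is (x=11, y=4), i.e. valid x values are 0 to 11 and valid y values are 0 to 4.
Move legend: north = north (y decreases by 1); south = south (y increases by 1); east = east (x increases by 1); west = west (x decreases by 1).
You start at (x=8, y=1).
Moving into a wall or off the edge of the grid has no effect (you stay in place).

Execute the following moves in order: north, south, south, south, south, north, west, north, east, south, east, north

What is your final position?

Start: (x=8, y=1)
  north (north): (x=8, y=1) -> (x=8, y=0)
  south (south): (x=8, y=0) -> (x=8, y=1)
  south (south): (x=8, y=1) -> (x=8, y=2)
  south (south): (x=8, y=2) -> (x=8, y=3)
  south (south): (x=8, y=3) -> (x=8, y=4)
  north (north): (x=8, y=4) -> (x=8, y=3)
  west (west): (x=8, y=3) -> (x=7, y=3)
  north (north): (x=7, y=3) -> (x=7, y=2)
  east (east): (x=7, y=2) -> (x=8, y=2)
  south (south): (x=8, y=2) -> (x=8, y=3)
  east (east): (x=8, y=3) -> (x=9, y=3)
  north (north): (x=9, y=3) -> (x=9, y=2)
Final: (x=9, y=2)

Answer: Final position: (x=9, y=2)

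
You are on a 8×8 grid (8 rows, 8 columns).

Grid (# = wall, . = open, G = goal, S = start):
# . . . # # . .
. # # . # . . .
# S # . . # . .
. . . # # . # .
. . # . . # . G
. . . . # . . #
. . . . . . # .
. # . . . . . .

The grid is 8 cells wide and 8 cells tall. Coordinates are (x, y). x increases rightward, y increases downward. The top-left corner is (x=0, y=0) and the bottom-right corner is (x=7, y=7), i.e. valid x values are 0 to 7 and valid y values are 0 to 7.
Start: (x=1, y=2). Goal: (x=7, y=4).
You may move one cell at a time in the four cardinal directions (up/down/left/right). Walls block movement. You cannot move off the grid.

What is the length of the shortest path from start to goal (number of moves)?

Answer: Shortest path length: 12

Derivation:
BFS from (x=1, y=2) until reaching (x=7, y=4):
  Distance 0: (x=1, y=2)
  Distance 1: (x=1, y=3)
  Distance 2: (x=0, y=3), (x=2, y=3), (x=1, y=4)
  Distance 3: (x=0, y=4), (x=1, y=5)
  Distance 4: (x=0, y=5), (x=2, y=5), (x=1, y=6)
  Distance 5: (x=3, y=5), (x=0, y=6), (x=2, y=6)
  Distance 6: (x=3, y=4), (x=3, y=6), (x=0, y=7), (x=2, y=7)
  Distance 7: (x=4, y=4), (x=4, y=6), (x=3, y=7)
  Distance 8: (x=5, y=6), (x=4, y=7)
  Distance 9: (x=5, y=5), (x=5, y=7)
  Distance 10: (x=6, y=5), (x=6, y=7)
  Distance 11: (x=6, y=4), (x=7, y=7)
  Distance 12: (x=7, y=4), (x=7, y=6)  <- goal reached here
One shortest path (12 moves): (x=1, y=2) -> (x=1, y=3) -> (x=1, y=4) -> (x=1, y=5) -> (x=2, y=5) -> (x=3, y=5) -> (x=3, y=6) -> (x=4, y=6) -> (x=5, y=6) -> (x=5, y=5) -> (x=6, y=5) -> (x=6, y=4) -> (x=7, y=4)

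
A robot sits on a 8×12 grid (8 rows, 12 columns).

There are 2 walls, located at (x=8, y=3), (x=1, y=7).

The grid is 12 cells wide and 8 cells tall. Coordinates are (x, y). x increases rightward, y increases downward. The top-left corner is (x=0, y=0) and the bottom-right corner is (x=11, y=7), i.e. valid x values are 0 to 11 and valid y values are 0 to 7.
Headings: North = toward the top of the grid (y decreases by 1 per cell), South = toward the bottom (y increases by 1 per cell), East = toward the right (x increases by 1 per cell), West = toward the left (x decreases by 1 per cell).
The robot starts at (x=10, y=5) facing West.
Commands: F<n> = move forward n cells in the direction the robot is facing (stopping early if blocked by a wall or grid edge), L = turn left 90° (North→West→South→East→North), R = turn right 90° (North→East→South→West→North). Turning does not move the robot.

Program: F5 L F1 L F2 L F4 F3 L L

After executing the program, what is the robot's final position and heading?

Start: (x=10, y=5), facing West
  F5: move forward 5, now at (x=5, y=5)
  L: turn left, now facing South
  F1: move forward 1, now at (x=5, y=6)
  L: turn left, now facing East
  F2: move forward 2, now at (x=7, y=6)
  L: turn left, now facing North
  F4: move forward 4, now at (x=7, y=2)
  F3: move forward 2/3 (blocked), now at (x=7, y=0)
  L: turn left, now facing West
  L: turn left, now facing South
Final: (x=7, y=0), facing South

Answer: Final position: (x=7, y=0), facing South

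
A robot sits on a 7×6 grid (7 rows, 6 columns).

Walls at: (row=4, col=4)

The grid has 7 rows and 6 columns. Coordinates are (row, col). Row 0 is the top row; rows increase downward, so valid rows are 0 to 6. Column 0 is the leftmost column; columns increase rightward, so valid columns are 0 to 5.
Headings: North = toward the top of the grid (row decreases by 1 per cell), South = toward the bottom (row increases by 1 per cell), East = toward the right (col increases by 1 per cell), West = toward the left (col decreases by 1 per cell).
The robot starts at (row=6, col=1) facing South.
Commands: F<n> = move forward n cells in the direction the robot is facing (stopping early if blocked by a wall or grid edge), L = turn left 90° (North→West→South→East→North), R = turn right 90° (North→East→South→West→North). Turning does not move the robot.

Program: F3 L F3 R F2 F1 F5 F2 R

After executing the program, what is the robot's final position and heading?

Answer: Final position: (row=6, col=4), facing West

Derivation:
Start: (row=6, col=1), facing South
  F3: move forward 0/3 (blocked), now at (row=6, col=1)
  L: turn left, now facing East
  F3: move forward 3, now at (row=6, col=4)
  R: turn right, now facing South
  F2: move forward 0/2 (blocked), now at (row=6, col=4)
  F1: move forward 0/1 (blocked), now at (row=6, col=4)
  F5: move forward 0/5 (blocked), now at (row=6, col=4)
  F2: move forward 0/2 (blocked), now at (row=6, col=4)
  R: turn right, now facing West
Final: (row=6, col=4), facing West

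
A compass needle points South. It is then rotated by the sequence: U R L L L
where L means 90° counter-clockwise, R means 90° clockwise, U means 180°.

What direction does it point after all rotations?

Answer: Final heading: South

Derivation:
Start: South
  U (U-turn (180°)) -> North
  R (right (90° clockwise)) -> East
  L (left (90° counter-clockwise)) -> North
  L (left (90° counter-clockwise)) -> West
  L (left (90° counter-clockwise)) -> South
Final: South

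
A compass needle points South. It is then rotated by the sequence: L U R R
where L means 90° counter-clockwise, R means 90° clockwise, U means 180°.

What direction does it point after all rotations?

Start: South
  L (left (90° counter-clockwise)) -> East
  U (U-turn (180°)) -> West
  R (right (90° clockwise)) -> North
  R (right (90° clockwise)) -> East
Final: East

Answer: Final heading: East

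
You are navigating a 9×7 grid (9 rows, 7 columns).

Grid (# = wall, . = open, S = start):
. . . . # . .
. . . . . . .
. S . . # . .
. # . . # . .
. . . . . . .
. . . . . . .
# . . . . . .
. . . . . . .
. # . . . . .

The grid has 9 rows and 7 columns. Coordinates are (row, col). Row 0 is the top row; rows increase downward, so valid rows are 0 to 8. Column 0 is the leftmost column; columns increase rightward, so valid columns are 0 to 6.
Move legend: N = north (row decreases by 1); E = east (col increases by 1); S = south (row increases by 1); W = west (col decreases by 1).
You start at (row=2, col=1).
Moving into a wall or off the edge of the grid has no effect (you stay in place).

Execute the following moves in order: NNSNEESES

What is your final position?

Start: (row=2, col=1)
  N (north): (row=2, col=1) -> (row=1, col=1)
  N (north): (row=1, col=1) -> (row=0, col=1)
  S (south): (row=0, col=1) -> (row=1, col=1)
  N (north): (row=1, col=1) -> (row=0, col=1)
  E (east): (row=0, col=1) -> (row=0, col=2)
  E (east): (row=0, col=2) -> (row=0, col=3)
  S (south): (row=0, col=3) -> (row=1, col=3)
  E (east): (row=1, col=3) -> (row=1, col=4)
  S (south): blocked, stay at (row=1, col=4)
Final: (row=1, col=4)

Answer: Final position: (row=1, col=4)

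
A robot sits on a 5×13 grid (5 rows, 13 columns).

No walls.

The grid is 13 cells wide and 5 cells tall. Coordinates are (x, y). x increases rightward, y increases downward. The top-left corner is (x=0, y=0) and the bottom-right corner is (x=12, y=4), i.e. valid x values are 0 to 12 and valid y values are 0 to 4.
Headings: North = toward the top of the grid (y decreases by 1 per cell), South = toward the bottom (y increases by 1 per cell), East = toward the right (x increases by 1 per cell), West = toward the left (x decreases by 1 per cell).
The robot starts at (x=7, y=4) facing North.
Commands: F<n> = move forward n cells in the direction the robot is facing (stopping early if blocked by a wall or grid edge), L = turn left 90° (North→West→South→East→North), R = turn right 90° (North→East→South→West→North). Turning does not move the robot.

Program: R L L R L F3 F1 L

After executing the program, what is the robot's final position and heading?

Start: (x=7, y=4), facing North
  R: turn right, now facing East
  L: turn left, now facing North
  L: turn left, now facing West
  R: turn right, now facing North
  L: turn left, now facing West
  F3: move forward 3, now at (x=4, y=4)
  F1: move forward 1, now at (x=3, y=4)
  L: turn left, now facing South
Final: (x=3, y=4), facing South

Answer: Final position: (x=3, y=4), facing South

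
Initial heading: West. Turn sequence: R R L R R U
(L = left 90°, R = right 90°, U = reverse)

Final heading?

Answer: Final heading: North

Derivation:
Start: West
  R (right (90° clockwise)) -> North
  R (right (90° clockwise)) -> East
  L (left (90° counter-clockwise)) -> North
  R (right (90° clockwise)) -> East
  R (right (90° clockwise)) -> South
  U (U-turn (180°)) -> North
Final: North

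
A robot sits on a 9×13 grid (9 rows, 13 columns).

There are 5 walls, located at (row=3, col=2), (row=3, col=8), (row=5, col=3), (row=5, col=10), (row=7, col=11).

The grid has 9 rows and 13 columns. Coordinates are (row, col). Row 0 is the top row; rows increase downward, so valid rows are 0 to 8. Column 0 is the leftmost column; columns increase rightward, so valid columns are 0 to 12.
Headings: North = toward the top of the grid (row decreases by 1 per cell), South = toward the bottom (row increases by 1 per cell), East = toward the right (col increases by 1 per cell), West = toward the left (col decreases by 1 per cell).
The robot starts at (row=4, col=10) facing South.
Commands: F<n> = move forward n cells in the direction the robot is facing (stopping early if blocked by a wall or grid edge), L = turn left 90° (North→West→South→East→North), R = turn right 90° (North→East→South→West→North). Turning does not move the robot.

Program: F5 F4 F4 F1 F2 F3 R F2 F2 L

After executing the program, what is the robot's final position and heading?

Start: (row=4, col=10), facing South
  F5: move forward 0/5 (blocked), now at (row=4, col=10)
  F4: move forward 0/4 (blocked), now at (row=4, col=10)
  F4: move forward 0/4 (blocked), now at (row=4, col=10)
  F1: move forward 0/1 (blocked), now at (row=4, col=10)
  F2: move forward 0/2 (blocked), now at (row=4, col=10)
  F3: move forward 0/3 (blocked), now at (row=4, col=10)
  R: turn right, now facing West
  F2: move forward 2, now at (row=4, col=8)
  F2: move forward 2, now at (row=4, col=6)
  L: turn left, now facing South
Final: (row=4, col=6), facing South

Answer: Final position: (row=4, col=6), facing South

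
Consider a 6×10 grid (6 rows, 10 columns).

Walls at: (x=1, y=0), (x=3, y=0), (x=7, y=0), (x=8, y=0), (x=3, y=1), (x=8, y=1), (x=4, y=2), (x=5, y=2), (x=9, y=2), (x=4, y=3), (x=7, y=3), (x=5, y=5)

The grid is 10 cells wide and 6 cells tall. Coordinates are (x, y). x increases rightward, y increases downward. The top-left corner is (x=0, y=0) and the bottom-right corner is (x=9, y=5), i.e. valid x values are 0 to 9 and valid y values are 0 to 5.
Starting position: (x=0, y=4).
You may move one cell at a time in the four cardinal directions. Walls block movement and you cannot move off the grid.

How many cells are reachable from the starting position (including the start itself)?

BFS flood-fill from (x=0, y=4):
  Distance 0: (x=0, y=4)
  Distance 1: (x=0, y=3), (x=1, y=4), (x=0, y=5)
  Distance 2: (x=0, y=2), (x=1, y=3), (x=2, y=4), (x=1, y=5)
  Distance 3: (x=0, y=1), (x=1, y=2), (x=2, y=3), (x=3, y=4), (x=2, y=5)
  Distance 4: (x=0, y=0), (x=1, y=1), (x=2, y=2), (x=3, y=3), (x=4, y=4), (x=3, y=5)
  Distance 5: (x=2, y=1), (x=3, y=2), (x=5, y=4), (x=4, y=5)
  Distance 6: (x=2, y=0), (x=5, y=3), (x=6, y=4)
  Distance 7: (x=6, y=3), (x=7, y=4), (x=6, y=5)
  Distance 8: (x=6, y=2), (x=8, y=4), (x=7, y=5)
  Distance 9: (x=6, y=1), (x=7, y=2), (x=8, y=3), (x=9, y=4), (x=8, y=5)
  Distance 10: (x=6, y=0), (x=5, y=1), (x=7, y=1), (x=8, y=2), (x=9, y=3), (x=9, y=5)
  Distance 11: (x=5, y=0), (x=4, y=1)
  Distance 12: (x=4, y=0)
Total reachable: 46 (grid has 48 open cells total)

Answer: Reachable cells: 46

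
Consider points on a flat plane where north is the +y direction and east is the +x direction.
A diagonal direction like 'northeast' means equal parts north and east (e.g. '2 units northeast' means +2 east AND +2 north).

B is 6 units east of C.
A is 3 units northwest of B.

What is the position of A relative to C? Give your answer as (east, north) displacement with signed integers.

Place C at the origin (east=0, north=0).
  B is 6 units east of C: delta (east=+6, north=+0); B at (east=6, north=0).
  A is 3 units northwest of B: delta (east=-3, north=+3); A at (east=3, north=3).
Therefore A relative to C: (east=3, north=3).

Answer: A is at (east=3, north=3) relative to C.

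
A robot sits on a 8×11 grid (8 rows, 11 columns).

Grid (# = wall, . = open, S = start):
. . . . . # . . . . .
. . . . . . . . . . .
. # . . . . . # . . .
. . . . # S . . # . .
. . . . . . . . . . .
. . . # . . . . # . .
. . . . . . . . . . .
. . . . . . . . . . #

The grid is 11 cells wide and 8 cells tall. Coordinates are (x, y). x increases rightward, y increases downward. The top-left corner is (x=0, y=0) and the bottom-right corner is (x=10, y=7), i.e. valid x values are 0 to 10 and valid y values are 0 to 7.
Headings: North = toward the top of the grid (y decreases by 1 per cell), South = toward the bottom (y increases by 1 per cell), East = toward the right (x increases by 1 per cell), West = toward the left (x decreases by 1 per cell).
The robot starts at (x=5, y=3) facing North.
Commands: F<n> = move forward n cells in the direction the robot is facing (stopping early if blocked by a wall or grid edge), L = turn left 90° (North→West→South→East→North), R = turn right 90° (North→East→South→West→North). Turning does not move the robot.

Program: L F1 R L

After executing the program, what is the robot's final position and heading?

Answer: Final position: (x=5, y=3), facing West

Derivation:
Start: (x=5, y=3), facing North
  L: turn left, now facing West
  F1: move forward 0/1 (blocked), now at (x=5, y=3)
  R: turn right, now facing North
  L: turn left, now facing West
Final: (x=5, y=3), facing West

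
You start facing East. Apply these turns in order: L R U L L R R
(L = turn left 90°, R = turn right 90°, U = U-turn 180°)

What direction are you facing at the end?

Answer: Final heading: West

Derivation:
Start: East
  L (left (90° counter-clockwise)) -> North
  R (right (90° clockwise)) -> East
  U (U-turn (180°)) -> West
  L (left (90° counter-clockwise)) -> South
  L (left (90° counter-clockwise)) -> East
  R (right (90° clockwise)) -> South
  R (right (90° clockwise)) -> West
Final: West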